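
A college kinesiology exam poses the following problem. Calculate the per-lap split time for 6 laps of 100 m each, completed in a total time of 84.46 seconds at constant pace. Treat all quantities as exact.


Split time = total_time / n_laps = 84.46 / 6
Split time = 14.0767 s per lap

14.0767 s


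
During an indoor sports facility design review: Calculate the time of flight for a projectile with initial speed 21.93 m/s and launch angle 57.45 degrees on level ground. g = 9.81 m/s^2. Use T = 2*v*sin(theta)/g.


T = 2*v*sin(theta)/g
sin(theta) = sin(57.45 deg) = 0.8429
T = 2*21.93*0.8429 / 9.81
T = 36.9706 / 9.81 = 3.7687 s

3.7687 s


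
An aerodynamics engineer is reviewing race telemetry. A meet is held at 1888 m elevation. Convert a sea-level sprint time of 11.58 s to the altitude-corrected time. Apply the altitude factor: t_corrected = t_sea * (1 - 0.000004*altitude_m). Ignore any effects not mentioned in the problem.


Correction factor = 1 - 0.000004 * 1888 = 0.992448
t_corrected = t_sea * factor = 11.58 * 0.992448
t_corrected = 11.4925 s

11.4925 s


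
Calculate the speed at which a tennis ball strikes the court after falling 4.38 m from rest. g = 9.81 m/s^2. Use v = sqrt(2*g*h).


v = sqrt(2 * g * h)
v = sqrt(2 * 9.81 * 4.38)
v = sqrt(85.9356) = 9.2701 m/s

9.2701 m/s


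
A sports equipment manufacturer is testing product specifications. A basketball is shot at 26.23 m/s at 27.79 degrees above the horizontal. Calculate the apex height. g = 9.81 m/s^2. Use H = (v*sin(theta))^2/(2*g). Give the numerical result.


H = (v*sin(theta))^2 / (2*g)
vy = v*sin(theta) = 26.23 * sin(27.79 deg) = 12.2293 m/s
H = vy^2 / (2*g) = 149.5551 / (2*9.81)
H = 149.5551 / 19.62 = 7.6226 m

7.6226 m


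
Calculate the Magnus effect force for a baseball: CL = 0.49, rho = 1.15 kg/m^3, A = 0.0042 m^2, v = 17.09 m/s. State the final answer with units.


FM = 0.5 * CL * rho * A * v^2
FM = 0.5 * 0.49 * 1.15 * 0.0042 * 17.09^2
v^2 = 292.0681
FM = 0.5 * 0.49 * 1.15 * 0.0042 * 292.0681 = 0.3456 N

0.3456 N


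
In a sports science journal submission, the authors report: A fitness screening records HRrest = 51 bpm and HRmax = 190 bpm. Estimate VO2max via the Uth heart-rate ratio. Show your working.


VO2max = 15.3 * HRmax / HRrest
VO2max = 15.3 * 190 / 51
VO2max = 2907 / 51 = 57 mL/kg/min

57 mL/kg/min


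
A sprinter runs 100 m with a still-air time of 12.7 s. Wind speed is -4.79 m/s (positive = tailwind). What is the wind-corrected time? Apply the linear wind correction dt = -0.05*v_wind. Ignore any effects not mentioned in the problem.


dt = -0.05 * v_wind = -0.05 * -4.79 = 0.2395 s
t_corrected = t_still + dt = 12.7 + (0.2395)
t_corrected = 12.9395 s

12.9395 s


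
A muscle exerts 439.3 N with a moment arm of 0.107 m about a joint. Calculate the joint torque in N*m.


tau = F * d
tau = 439.3 * 0.107
tau = 47.0051 N*m

47.0051 N*m


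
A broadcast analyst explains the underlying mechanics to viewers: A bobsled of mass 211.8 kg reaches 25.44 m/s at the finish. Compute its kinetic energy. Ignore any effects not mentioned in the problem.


KE = 0.5 * m * v^2
KE = 0.5 * 211.8 * 25.44^2
KE = 0.5 * 211.8 * 647.1936 = 68537.8022 J

68537.8022 J


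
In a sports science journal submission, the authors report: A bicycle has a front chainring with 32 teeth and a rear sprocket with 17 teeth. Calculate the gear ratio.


GR = front_teeth / rear_teeth
GR = 32 / 17
GR = 1.8824

1.8824


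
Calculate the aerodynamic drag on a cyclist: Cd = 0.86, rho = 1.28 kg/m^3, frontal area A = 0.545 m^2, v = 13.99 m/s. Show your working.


Fd = 0.5 * Cd * rho * A * v^2
Fd = 0.5 * 0.86 * 1.28 * 0.545 * 13.99^2
v^2 = 195.7201
Fd = 0.5 * 0.86 * 1.28 * 0.545 * 195.7201 = 58.7098 N

58.7098 N


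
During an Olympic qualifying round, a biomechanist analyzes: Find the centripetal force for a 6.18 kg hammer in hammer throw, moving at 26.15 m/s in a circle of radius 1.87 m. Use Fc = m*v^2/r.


Fc = m * v^2 / r
v^2 = 26.15^2 = 683.8225
Fc = 6.18 * 683.8225 / 1.87
Fc = 4226.023 / 1.87 = 2259.9054 N

2259.9054 N


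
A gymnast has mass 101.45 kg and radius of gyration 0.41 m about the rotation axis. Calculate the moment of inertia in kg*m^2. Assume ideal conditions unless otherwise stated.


I = m * k^2
I = 101.45 * 0.41^2
I = 101.45 * 0.1681 = 17.0537 kg*m^2

17.0537 kg*m^2


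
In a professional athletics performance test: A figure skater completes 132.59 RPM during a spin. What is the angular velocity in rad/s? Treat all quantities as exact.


omega = RPM * 2 * pi / 60
omega = 132.59 * 2 * 3.14159 / 60
omega = 833.0875 / 60 = 13.8848 rad/s

13.8848 rad/s


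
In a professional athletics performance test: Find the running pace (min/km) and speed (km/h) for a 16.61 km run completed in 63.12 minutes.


Pace = time / distance = 63.12 min / 16.61 km = 3.8001 min/km
Speed = distance / time_in_hours = 16.61 / 1.052 hr
Speed = 15.789 km/h

3.8001 min/km, 15.789 km/h


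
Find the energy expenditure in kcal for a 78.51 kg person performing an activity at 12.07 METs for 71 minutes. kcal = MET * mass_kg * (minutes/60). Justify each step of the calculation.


kcal = MET * mass * time_hr
Convert time: 71 min = 1.1833 hr
kcal = 12.07 * 78.51 * 1.1833
kcal = 1121.3452 kcal

1121.3452 kcal


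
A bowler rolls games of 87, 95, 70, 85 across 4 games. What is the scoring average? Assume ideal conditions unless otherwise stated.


Average = sum / n
Sum = 337
Average = 337 / 4 = 84.25

84.25


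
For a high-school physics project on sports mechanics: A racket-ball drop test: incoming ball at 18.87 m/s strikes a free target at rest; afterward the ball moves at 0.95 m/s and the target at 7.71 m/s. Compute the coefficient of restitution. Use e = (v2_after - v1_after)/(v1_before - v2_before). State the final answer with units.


e = (v2_after - v1_after) / (v1_before - v2_before)
Numerator = 7.71 - 0.95 = 6.76
Denominator = 18.87 - 0 = 18.87
e = 6.76 / 18.87 = 0.3582

0.3582


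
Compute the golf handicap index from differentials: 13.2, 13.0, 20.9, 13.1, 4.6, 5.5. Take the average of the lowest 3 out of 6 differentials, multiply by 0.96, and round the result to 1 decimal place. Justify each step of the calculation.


All differentials: 13.2, 13.0, 20.9, 13.1, 4.6, 5.5
Sorted: 4.6, 5.5, 13.0, 13.1, 13.2, 20.9
Best 3: 4.6, 5.5, 13.0
Average of best = 23.1 / 3 = 7.7
Raw index = 7.7 * 0.96 = 7.392
Handicap index = round(7.392, 1) = 7.4

7.4


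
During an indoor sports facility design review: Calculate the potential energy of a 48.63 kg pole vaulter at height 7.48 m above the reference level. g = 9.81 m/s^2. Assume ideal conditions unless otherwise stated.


PE = m * g * h
PE = 48.63 * 9.81 * 7.48
PE = 477.0603 * 7.48 = 3568.411 J

3568.411 J


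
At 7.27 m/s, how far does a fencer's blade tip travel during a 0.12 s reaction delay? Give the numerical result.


d = v * t
d = 7.27 * 0.12
d = 0.8724 m

0.8724 m


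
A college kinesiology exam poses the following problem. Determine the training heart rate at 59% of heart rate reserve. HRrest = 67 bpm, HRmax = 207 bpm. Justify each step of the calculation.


Target = HRrest + pct*(HRmax - HRrest)
Heart rate reserve = HRmax - HRrest = 207 - 67 = 140 bpm
Fraction = 59% = 0.59
Target = 67 + 0.59 * 140
Target = 67 + 82.6 = 149.6 bpm

149.6 bpm


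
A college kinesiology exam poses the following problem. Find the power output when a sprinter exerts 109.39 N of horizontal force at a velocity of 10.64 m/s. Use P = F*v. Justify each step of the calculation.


P = F * v
P = 109.39 * 10.64
P = 1163.9096 W

1163.9096 W


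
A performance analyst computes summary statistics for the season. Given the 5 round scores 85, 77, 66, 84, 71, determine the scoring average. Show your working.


Average = sum / n
Sum = 383
Average = 383 / 5 = 76.6

76.6


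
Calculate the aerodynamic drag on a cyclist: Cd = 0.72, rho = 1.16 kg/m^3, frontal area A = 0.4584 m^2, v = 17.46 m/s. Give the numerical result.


Fd = 0.5 * Cd * rho * A * v^2
Fd = 0.5 * 0.72 * 1.16 * 0.4584 * 17.46^2
v^2 = 304.8516
Fd = 0.5 * 0.72 * 1.16 * 0.4584 * 304.8516 = 58.3571 N

58.3571 N


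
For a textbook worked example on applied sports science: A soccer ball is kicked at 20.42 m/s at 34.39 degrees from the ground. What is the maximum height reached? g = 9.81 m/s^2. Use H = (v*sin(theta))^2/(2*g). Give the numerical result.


H = (v*sin(theta))^2 / (2*g)
vy = v*sin(theta) = 20.42 * sin(34.39 deg) = 11.5337 m/s
H = vy^2 / (2*g) = 133.0259 / (2*9.81)
H = 133.0259 / 19.62 = 6.7801 m

6.7801 m


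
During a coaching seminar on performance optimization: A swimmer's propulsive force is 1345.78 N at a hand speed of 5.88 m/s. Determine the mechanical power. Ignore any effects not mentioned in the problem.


P = F * v
P = 1345.78 * 5.88
P = 7913.1864 W

7913.1864 W


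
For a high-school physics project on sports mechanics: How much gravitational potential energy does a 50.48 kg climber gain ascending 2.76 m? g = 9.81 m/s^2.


PE = m * g * h
PE = 50.48 * 9.81 * 2.76
PE = 495.2088 * 2.76 = 1366.7763 J

1366.7763 J


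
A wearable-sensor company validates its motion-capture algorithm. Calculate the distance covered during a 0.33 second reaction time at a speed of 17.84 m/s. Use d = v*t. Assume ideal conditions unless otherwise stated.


d = v * t
d = 17.84 * 0.33
d = 5.8872 m

5.8872 m


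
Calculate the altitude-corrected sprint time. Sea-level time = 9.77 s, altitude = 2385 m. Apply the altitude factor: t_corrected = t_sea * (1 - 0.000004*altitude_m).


Correction factor = 1 - 0.000004 * 2385 = 0.99046
t_corrected = t_sea * factor = 9.77 * 0.99046
t_corrected = 9.6768 s

9.6768 s


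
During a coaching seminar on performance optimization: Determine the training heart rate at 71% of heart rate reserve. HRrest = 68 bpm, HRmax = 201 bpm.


Target = HRrest + pct*(HRmax - HRrest)
Heart rate reserve = HRmax - HRrest = 201 - 68 = 133 bpm
Fraction = 71% = 0.71
Target = 68 + 0.71 * 133
Target = 68 + 94.43 = 162.43 bpm

162.43 bpm


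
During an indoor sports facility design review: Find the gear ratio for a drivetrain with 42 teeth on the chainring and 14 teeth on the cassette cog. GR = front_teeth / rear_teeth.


GR = front_teeth / rear_teeth
GR = 42 / 14
GR = 3

3


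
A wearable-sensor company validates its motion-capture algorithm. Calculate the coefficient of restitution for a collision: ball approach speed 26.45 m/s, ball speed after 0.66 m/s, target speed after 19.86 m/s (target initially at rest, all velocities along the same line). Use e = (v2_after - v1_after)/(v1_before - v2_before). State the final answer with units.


e = (v2_after - v1_after) / (v1_before - v2_before)
Numerator = 19.86 - 0.66 = 19.2
Denominator = 26.45 - 0 = 26.45
e = 19.2 / 26.45 = 0.7259

0.7259


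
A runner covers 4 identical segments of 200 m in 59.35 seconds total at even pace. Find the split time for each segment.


Split time = total_time / n_laps = 59.35 / 4
Split time = 14.8375 s per lap

14.8375 s


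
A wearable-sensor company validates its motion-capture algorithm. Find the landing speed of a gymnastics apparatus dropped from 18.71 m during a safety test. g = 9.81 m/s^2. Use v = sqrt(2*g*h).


v = sqrt(2 * g * h)
v = sqrt(2 * 9.81 * 18.71)
v = sqrt(367.0902) = 19.1596 m/s

19.1596 m/s


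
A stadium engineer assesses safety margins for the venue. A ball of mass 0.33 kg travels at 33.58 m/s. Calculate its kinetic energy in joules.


KE = 0.5 * m * v^2
KE = 0.5 * 0.33 * 33.58^2
KE = 0.5 * 0.33 * 1127.6164 = 186.0567 J

186.0567 J


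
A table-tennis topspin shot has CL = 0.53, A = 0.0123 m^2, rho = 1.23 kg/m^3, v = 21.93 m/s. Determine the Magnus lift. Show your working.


FM = 0.5 * CL * rho * A * v^2
FM = 0.5 * 0.53 * 1.23 * 0.0123 * 21.93^2
v^2 = 480.9249
FM = 0.5 * 0.53 * 1.23 * 0.0123 * 480.9249 = 1.9281 N

1.9281 N


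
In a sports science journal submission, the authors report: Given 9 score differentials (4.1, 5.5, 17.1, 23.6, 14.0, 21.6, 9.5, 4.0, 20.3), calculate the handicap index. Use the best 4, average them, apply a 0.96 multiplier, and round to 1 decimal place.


All differentials: 4.1, 5.5, 17.1, 23.6, 14.0, 21.6, 9.5, 4.0, 20.3
Sorted: 4.0, 4.1, 5.5, 9.5, 14.0, 17.1, 20.3, 21.6, 23.6
Best 4: 4.0, 4.1, 5.5, 9.5
Average of best = 23.1 / 4 = 5.775
Raw index = 5.775 * 0.96 = 5.544
Handicap index = round(5.544, 1) = 5.5

5.5


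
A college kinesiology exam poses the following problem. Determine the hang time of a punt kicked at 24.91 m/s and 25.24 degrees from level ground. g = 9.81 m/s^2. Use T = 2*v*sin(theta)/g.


T = 2*v*sin(theta)/g
sin(theta) = sin(25.24 deg) = 0.4264
T = 2*24.91*0.4264 / 9.81
T = 21.2438 / 9.81 = 2.1655 s

2.1655 s


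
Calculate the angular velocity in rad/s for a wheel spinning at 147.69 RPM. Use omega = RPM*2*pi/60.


omega = RPM * 2 * pi / 60
omega = 147.69 * 2 * 3.14159 / 60
omega = 927.9636 / 60 = 15.4661 rad/s

15.4661 rad/s


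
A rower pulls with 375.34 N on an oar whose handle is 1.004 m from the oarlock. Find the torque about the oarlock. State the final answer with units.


tau = F * d
tau = 375.34 * 1.004
tau = 376.8414 N*m

376.8414 N*m


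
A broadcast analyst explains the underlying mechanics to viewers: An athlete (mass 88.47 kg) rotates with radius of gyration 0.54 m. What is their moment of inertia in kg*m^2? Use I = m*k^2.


I = m * k^2
I = 88.47 * 0.54^2
I = 88.47 * 0.2916 = 25.7979 kg*m^2

25.7979 kg*m^2


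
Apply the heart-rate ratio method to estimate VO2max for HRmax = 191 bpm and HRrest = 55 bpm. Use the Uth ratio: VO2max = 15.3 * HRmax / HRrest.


VO2max = 15.3 * HRmax / HRrest
VO2max = 15.3 * 191 / 55
VO2max = 2922.3 / 55 = 53.1327 mL/kg/min

53.1327 mL/kg/min


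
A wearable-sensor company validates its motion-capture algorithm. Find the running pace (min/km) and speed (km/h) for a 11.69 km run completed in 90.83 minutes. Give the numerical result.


Pace = time / distance = 90.83 min / 11.69 km = 7.7699 min/km
Speed = distance / time_in_hours = 11.69 / 1.5138 hr
Speed = 7.7221 km/h

7.7699 min/km, 7.7221 km/h


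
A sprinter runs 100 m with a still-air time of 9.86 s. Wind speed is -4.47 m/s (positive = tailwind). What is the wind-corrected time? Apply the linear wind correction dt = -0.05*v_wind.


dt = -0.05 * v_wind = -0.05 * -4.47 = 0.2235 s
t_corrected = t_still + dt = 9.86 + (0.2235)
t_corrected = 10.0835 s

10.0835 s


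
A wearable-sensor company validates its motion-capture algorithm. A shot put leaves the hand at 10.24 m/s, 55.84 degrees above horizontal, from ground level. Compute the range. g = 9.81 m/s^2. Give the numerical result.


R = v^2 * sin(2*theta) / g
Convert angle to radians: theta = 55.84 deg = 0.9746 rad
sin(2*theta) = sin(1.9492) = 0.9293
R = 10.24^2 * 0.9293 / 9.81
R = 104.8576 * 0.9293 / 9.81 = 9.9327 m

9.9327 m


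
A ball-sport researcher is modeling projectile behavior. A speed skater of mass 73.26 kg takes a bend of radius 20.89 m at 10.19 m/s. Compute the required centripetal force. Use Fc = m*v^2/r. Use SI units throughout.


Fc = m * v^2 / r
v^2 = 10.19^2 = 103.8361
Fc = 73.26 * 103.8361 / 20.89
Fc = 7607.0327 / 20.89 = 364.1471 N

364.1471 N


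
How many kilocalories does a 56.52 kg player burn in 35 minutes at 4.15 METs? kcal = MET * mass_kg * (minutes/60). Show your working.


kcal = MET * mass * time_hr
Convert time: 35 min = 0.5833 hr
kcal = 4.15 * 56.52 * 0.5833
kcal = 136.8255 kcal

136.8255 kcal


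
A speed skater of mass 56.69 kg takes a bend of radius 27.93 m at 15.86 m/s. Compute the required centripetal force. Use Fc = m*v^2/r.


Fc = m * v^2 / r
v^2 = 15.86^2 = 251.5396
Fc = 56.69 * 251.5396 / 27.93
Fc = 14259.7799 / 27.93 = 510.5542 N

510.5542 N


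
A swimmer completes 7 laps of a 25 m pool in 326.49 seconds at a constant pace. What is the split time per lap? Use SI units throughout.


Split time = total_time / n_laps = 326.49 / 7
Split time = 46.6414 s per lap

46.6414 s


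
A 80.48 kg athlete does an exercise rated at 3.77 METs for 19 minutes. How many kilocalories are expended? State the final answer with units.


kcal = MET * mass * time_hr
Convert time: 19 min = 0.3167 hr
kcal = 3.77 * 80.48 * 0.3167
kcal = 96.0797 kcal

96.0797 kcal


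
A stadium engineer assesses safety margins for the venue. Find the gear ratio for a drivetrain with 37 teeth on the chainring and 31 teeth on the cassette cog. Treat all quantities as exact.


GR = front_teeth / rear_teeth
GR = 37 / 31
GR = 1.1935

1.1935


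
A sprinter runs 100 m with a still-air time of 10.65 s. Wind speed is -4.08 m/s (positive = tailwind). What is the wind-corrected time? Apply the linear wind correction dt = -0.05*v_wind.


dt = -0.05 * v_wind = -0.05 * -4.08 = 0.204 s
t_corrected = t_still + dt = 10.65 + (0.204)
t_corrected = 10.854 s

10.854 s


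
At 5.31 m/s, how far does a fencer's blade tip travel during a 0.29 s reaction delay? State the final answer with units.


d = v * t
d = 5.31 * 0.29
d = 1.5399 m

1.5399 m


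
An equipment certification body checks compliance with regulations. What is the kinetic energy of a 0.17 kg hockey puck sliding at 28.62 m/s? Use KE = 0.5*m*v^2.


KE = 0.5 * m * v^2
KE = 0.5 * 0.17 * 28.62^2
KE = 0.5 * 0.17 * 819.1044 = 69.6239 J

69.6239 J


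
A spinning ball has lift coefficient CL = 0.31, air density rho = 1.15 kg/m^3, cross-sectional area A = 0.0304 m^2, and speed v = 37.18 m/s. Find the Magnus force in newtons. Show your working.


FM = 0.5 * CL * rho * A * v^2
FM = 0.5 * 0.31 * 1.15 * 0.0304 * 37.18^2
v^2 = 1382.3524
FM = 0.5 * 0.31 * 1.15 * 0.0304 * 1382.3524 = 7.4907 N

7.4907 N


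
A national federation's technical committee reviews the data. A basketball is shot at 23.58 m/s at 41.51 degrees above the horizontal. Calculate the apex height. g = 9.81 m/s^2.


H = (v*sin(theta))^2 / (2*g)
vy = v*sin(theta) = 23.58 * sin(41.51 deg) = 15.6277 m/s
H = vy^2 / (2*g) = 244.2238 / (2*9.81)
H = 244.2238 / 19.62 = 12.4477 m

12.4477 m


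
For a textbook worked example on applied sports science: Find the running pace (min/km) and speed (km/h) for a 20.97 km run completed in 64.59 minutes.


Pace = time / distance = 64.59 min / 20.97 km = 3.0801 min/km
Speed = distance / time_in_hours = 20.97 / 1.0765 hr
Speed = 19.4798 km/h

3.0801 min/km, 19.4798 km/h


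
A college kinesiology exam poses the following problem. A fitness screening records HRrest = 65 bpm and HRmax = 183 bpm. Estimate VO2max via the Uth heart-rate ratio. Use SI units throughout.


VO2max = 15.3 * HRmax / HRrest
VO2max = 15.3 * 183 / 65
VO2max = 2799.9 / 65 = 43.0754 mL/kg/min

43.0754 mL/kg/min


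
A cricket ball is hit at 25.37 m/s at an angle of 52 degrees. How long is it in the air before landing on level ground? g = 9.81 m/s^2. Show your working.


T = 2*v*sin(theta)/g
sin(theta) = sin(52 deg) = 0.788
T = 2*25.37*0.788 / 9.81
T = 39.9837 / 9.81 = 4.0758 s

4.0758 s


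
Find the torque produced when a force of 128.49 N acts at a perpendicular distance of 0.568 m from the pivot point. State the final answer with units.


tau = F * d
tau = 128.49 * 0.568
tau = 72.9823 N*m

72.9823 N*m


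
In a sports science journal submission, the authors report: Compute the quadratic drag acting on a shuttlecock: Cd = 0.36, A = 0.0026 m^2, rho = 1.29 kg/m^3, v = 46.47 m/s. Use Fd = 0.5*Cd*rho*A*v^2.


Fd = 0.5 * Cd * rho * A * v^2
Fd = 0.5 * 0.36 * 1.29 * 0.0026 * 46.47^2
v^2 = 2159.4609
Fd = 0.5 * 0.36 * 1.29 * 0.0026 * 2159.4609 = 1.3037 N

1.3037 N


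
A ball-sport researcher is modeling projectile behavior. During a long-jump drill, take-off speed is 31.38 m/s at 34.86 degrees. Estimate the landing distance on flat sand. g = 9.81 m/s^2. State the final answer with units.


R = v^2 * sin(2*theta) / g
Convert angle to radians: theta = 34.86 deg = 0.6084 rad
sin(2*theta) = sin(1.2168) = 0.938
R = 31.38^2 * 0.938 / 9.81
R = 984.7044 * 0.938 / 9.81 = 94.1552 m

94.1552 m


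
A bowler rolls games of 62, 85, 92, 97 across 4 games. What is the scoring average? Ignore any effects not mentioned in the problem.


Average = sum / n
Sum = 336
Average = 336 / 4 = 84

84


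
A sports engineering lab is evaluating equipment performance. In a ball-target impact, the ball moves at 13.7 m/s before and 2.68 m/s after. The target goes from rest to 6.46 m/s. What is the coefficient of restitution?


e = (v2_after - v1_after) / (v1_before - v2_before)
Numerator = 6.46 - 2.68 = 3.78
Denominator = 13.7 - 0 = 13.7
e = 3.78 / 13.7 = 0.2759

0.2759


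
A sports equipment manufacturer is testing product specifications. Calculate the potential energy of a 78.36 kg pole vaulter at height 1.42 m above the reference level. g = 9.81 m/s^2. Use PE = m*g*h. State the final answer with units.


PE = m * g * h
PE = 78.36 * 9.81 * 1.42
PE = 768.7116 * 1.42 = 1091.5705 J

1091.5705 J


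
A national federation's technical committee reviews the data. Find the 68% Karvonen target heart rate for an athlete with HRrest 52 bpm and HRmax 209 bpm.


Target = HRrest + pct*(HRmax - HRrest)
Heart rate reserve = HRmax - HRrest = 209 - 52 = 157 bpm
Fraction = 68% = 0.68
Target = 52 + 0.68 * 157
Target = 52 + 106.76 = 158.76 bpm

158.76 bpm


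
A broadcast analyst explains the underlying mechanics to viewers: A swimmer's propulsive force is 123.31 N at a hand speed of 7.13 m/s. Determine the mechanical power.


P = F * v
P = 123.31 * 7.13
P = 879.2003 W

879.2003 W


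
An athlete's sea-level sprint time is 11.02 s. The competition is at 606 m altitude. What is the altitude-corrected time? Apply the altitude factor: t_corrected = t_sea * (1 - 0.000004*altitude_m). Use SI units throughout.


Correction factor = 1 - 0.000004 * 606 = 0.997576
t_corrected = t_sea * factor = 11.02 * 0.997576
t_corrected = 10.9933 s

10.9933 s


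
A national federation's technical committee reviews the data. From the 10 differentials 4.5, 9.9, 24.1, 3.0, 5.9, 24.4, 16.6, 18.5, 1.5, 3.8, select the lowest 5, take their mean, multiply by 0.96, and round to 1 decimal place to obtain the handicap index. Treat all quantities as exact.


All differentials: 4.5, 9.9, 24.1, 3.0, 5.9, 24.4, 16.6, 18.5, 1.5, 3.8
Sorted: 1.5, 3.0, 3.8, 4.5, 5.9, 9.9, 16.6, 18.5, 24.1, 24.4
Best 5: 1.5, 3.0, 3.8, 4.5, 5.9
Average of best = 18.7 / 5 = 3.74
Raw index = 3.74 * 0.96 = 3.5904
Handicap index = round(3.5904, 1) = 3.6

3.6


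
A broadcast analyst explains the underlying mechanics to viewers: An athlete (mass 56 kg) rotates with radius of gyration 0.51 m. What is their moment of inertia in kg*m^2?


I = m * k^2
I = 56 * 0.51^2
I = 56 * 0.2601 = 14.5656 kg*m^2

14.5656 kg*m^2


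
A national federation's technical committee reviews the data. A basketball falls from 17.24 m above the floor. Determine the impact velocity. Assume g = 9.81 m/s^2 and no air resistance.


v = sqrt(2 * g * h)
v = sqrt(2 * 9.81 * 17.24)
v = sqrt(338.2488) = 18.3915 m/s

18.3915 m/s


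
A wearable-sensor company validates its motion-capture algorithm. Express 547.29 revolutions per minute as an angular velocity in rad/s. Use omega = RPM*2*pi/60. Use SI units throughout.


omega = RPM * 2 * pi / 60
omega = 547.29 * 2 * 3.14159 / 60
omega = 3438.7245 / 60 = 57.3121 rad/s

57.3121 rad/s


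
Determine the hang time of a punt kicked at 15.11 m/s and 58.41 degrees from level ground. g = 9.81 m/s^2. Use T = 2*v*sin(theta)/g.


T = 2*v*sin(theta)/g
sin(theta) = sin(58.41 deg) = 0.8518
T = 2*15.11*0.8518 / 9.81
T = 25.742 / 9.81 = 2.6241 s

2.6241 s


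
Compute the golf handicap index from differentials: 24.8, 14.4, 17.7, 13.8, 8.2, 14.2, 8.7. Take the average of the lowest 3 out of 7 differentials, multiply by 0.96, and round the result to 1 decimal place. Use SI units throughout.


All differentials: 24.8, 14.4, 17.7, 13.8, 8.2, 14.2, 8.7
Sorted: 8.2, 8.7, 13.8, 14.2, 14.4, 17.7, 24.8
Best 3: 8.2, 8.7, 13.8
Average of best = 30.7 / 3 = 10.2333
Raw index = 10.2333 * 0.96 = 9.824
Handicap index = round(9.824, 1) = 9.8

9.8


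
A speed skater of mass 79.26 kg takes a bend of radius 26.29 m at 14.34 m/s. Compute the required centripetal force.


Fc = m * v^2 / r
v^2 = 14.34^2 = 205.6356
Fc = 79.26 * 205.6356 / 26.29
Fc = 16298.6777 / 26.29 = 619.9573 N

619.9573 N


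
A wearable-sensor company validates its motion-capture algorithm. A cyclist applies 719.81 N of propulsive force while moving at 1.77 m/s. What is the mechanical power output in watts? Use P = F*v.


P = F * v
P = 719.81 * 1.77
P = 1274.0637 W

1274.0637 W


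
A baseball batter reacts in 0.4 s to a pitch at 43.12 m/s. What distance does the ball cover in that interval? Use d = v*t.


d = v * t
d = 43.12 * 0.4
d = 17.248 m

17.248 m


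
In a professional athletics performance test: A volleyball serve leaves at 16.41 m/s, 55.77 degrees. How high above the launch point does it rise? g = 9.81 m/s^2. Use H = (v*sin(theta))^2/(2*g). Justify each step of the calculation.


H = (v*sin(theta))^2 / (2*g)
vy = v*sin(theta) = 16.41 * sin(55.77 deg) = 13.5676 m/s
H = vy^2 / (2*g) = 184.0787 / (2*9.81)
H = 184.0787 / 19.62 = 9.3822 m

9.3822 m


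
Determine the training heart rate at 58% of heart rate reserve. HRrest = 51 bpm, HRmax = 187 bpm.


Target = HRrest + pct*(HRmax - HRrest)
Heart rate reserve = HRmax - HRrest = 187 - 51 = 136 bpm
Fraction = 58% = 0.58
Target = 51 + 0.58 * 136
Target = 51 + 78.88 = 129.88 bpm

129.88 bpm


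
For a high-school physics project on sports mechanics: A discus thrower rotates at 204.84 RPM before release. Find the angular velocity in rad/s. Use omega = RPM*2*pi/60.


omega = RPM * 2 * pi / 60
omega = 204.84 * 2 * 3.14159 / 60
omega = 1287.0477 / 60 = 21.4508 rad/s

21.4508 rad/s


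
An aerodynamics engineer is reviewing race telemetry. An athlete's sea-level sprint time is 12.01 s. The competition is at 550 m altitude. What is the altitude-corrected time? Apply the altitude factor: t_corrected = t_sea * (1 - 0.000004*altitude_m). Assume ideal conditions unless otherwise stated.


Correction factor = 1 - 0.000004 * 550 = 0.9978
t_corrected = t_sea * factor = 12.01 * 0.9978
t_corrected = 11.9836 s

11.9836 s


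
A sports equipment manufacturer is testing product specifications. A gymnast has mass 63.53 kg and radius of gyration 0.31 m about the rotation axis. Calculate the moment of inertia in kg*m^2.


I = m * k^2
I = 63.53 * 0.31^2
I = 63.53 * 0.0961 = 6.1052 kg*m^2

6.1052 kg*m^2


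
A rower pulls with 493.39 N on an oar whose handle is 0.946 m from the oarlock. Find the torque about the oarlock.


tau = F * d
tau = 493.39 * 0.946
tau = 466.7469 N*m

466.7469 N*m


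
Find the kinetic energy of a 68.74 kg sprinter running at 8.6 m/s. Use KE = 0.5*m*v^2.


KE = 0.5 * m * v^2
KE = 0.5 * 68.74 * 8.6^2
KE = 0.5 * 68.74 * 73.96 = 2542.0052 J

2542.0052 J


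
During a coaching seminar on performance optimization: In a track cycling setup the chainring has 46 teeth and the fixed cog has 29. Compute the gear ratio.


GR = front_teeth / rear_teeth
GR = 46 / 29
GR = 1.5862

1.5862


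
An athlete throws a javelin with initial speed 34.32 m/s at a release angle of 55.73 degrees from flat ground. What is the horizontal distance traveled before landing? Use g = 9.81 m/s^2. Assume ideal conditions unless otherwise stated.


R = v^2 * sin(2*theta) / g
Convert angle to radians: theta = 55.73 deg = 0.9727 rad
sin(2*theta) = sin(1.9453) = 0.9307
R = 34.32^2 * 0.9307 / 9.81
R = 1177.8624 * 0.9307 / 9.81 = 111.7436 m

111.7436 m


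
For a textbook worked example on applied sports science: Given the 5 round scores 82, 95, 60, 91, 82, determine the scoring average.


Average = sum / n
Sum = 410
Average = 410 / 5 = 82

82


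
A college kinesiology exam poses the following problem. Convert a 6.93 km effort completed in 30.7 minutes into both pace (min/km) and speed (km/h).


Pace = time / distance = 30.7 min / 6.93 km = 4.43 min/km
Speed = distance / time_in_hours = 6.93 / 0.5117 hr
Speed = 13.544 km/h

4.43 min/km, 13.544 km/h


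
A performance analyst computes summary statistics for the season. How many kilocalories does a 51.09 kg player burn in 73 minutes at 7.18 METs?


kcal = MET * mass * time_hr
Convert time: 73 min = 1.2167 hr
kcal = 7.18 * 51.09 * 1.2167
kcal = 446.3052 kcal

446.3052 kcal


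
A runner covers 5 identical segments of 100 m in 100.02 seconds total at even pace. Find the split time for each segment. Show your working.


Split time = total_time / n_laps = 100.02 / 5
Split time = 20.004 s per lap

20.004 s


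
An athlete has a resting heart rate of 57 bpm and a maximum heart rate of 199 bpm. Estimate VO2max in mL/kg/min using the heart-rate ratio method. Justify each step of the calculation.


VO2max = 15.3 * HRmax / HRrest
VO2max = 15.3 * 199 / 57
VO2max = 3044.7 / 57 = 53.4158 mL/kg/min

53.4158 mL/kg/min


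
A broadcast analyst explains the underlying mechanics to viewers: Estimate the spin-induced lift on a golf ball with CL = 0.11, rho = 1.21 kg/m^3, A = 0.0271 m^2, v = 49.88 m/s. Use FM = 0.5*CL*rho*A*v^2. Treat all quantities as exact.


FM = 0.5 * CL * rho * A * v^2
FM = 0.5 * 0.11 * 1.21 * 0.0271 * 49.88^2
v^2 = 2488.0144
FM = 0.5 * 0.11 * 1.21 * 0.0271 * 2488.0144 = 4.4871 N

4.4871 N


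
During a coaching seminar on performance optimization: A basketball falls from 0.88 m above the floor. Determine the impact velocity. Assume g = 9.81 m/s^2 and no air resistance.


v = sqrt(2 * g * h)
v = sqrt(2 * 9.81 * 0.88)
v = sqrt(17.2656) = 4.1552 m/s

4.1552 m/s


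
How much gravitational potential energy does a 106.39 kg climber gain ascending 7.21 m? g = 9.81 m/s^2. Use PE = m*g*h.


PE = m * g * h
PE = 106.39 * 9.81 * 7.21
PE = 1043.6859 * 7.21 = 7524.9753 J

7524.9753 J


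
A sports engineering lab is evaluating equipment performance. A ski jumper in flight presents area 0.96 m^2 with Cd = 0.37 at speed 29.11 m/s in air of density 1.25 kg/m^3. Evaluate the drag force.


Fd = 0.5 * Cd * rho * A * v^2
Fd = 0.5 * 0.37 * 1.25 * 0.96 * 29.11^2
v^2 = 847.3921
Fd = 0.5 * 0.37 * 1.25 * 0.96 * 847.3921 = 188.121 N

188.121 N


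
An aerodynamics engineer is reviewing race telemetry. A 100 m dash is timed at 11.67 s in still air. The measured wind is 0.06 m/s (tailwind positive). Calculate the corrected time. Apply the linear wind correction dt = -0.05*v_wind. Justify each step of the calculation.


dt = -0.05 * v_wind = -0.05 * 0.06 = -0.003 s
t_corrected = t_still + dt = 11.67 + (-0.003)
t_corrected = 11.667 s

11.667 s


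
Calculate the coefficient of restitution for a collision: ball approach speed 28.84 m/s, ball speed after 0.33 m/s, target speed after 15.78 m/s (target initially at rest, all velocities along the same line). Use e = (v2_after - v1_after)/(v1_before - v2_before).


e = (v2_after - v1_after) / (v1_before - v2_before)
Numerator = 15.78 - 0.33 = 15.45
Denominator = 28.84 - 0 = 28.84
e = 15.45 / 28.84 = 0.5357

0.5357


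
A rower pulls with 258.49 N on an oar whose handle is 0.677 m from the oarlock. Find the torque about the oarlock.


tau = F * d
tau = 258.49 * 0.677
tau = 174.9977 N*m

174.9977 N*m


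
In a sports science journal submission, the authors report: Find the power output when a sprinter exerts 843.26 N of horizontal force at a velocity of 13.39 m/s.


P = F * v
P = 843.26 * 13.39
P = 11291.2514 W

11291.2514 W


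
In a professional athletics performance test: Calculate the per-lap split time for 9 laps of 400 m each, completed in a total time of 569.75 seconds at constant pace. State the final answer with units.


Split time = total_time / n_laps = 569.75 / 9
Split time = 63.3056 s per lap

63.3056 s


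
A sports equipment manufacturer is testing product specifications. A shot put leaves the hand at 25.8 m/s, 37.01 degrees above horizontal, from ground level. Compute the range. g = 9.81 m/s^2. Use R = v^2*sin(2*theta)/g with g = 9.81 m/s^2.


R = v^2 * sin(2*theta) / g
Convert angle to radians: theta = 37.01 deg = 0.6459 rad
sin(2*theta) = sin(1.2919) = 0.9614
R = 25.8^2 * 0.9614 / 9.81
R = 665.64 * 0.9614 / 9.81 = 65.2312 m

65.2312 m


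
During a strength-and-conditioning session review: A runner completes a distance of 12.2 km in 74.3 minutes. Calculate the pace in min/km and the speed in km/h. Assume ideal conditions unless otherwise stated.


Pace = time / distance = 74.3 min / 12.2 km = 6.0902 min/km
Speed = distance / time_in_hours = 12.2 / 1.2383 hr
Speed = 9.852 km/h

6.0902 min/km, 9.852 km/h


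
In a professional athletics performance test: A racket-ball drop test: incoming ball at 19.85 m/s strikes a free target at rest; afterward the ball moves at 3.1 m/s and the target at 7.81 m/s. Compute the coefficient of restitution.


e = (v2_after - v1_after) / (v1_before - v2_before)
Numerator = 7.81 - 3.1 = 4.71
Denominator = 19.85 - 0 = 19.85
e = 4.71 / 19.85 = 0.2373

0.2373


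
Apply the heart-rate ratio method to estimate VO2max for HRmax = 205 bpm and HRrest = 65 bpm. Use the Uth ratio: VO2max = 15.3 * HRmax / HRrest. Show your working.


VO2max = 15.3 * HRmax / HRrest
VO2max = 15.3 * 205 / 65
VO2max = 3136.5 / 65 = 48.2538 mL/kg/min

48.2538 mL/kg/min


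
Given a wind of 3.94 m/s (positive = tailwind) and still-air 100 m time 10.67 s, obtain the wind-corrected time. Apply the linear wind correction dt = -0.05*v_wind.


dt = -0.05 * v_wind = -0.05 * 3.94 = -0.197 s
t_corrected = t_still + dt = 10.67 + (-0.197)
t_corrected = 10.473 s

10.473 s


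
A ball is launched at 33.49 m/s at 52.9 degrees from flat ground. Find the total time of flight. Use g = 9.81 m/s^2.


T = 2*v*sin(theta)/g
sin(theta) = sin(52.9 deg) = 0.7976
T = 2*33.49*0.7976 / 9.81
T = 53.4222 / 9.81 = 5.4457 s

5.4457 s


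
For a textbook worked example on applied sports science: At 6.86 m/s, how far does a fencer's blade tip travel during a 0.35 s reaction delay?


d = v * t
d = 6.86 * 0.35
d = 2.401 m

2.401 m


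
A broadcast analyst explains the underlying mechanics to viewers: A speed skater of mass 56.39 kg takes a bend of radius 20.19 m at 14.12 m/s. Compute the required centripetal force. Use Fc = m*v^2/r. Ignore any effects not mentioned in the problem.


Fc = m * v^2 / r
v^2 = 14.12^2 = 199.3744
Fc = 56.39 * 199.3744 / 20.19
Fc = 11242.7224 / 20.19 = 556.8461 N

556.8461 N


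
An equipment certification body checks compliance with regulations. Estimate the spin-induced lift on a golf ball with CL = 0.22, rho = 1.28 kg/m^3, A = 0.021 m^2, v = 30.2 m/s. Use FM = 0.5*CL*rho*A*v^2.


FM = 0.5 * CL * rho * A * v^2
FM = 0.5 * 0.22 * 1.28 * 0.021 * 30.2^2
v^2 = 912.04
FM = 0.5 * 0.22 * 1.28 * 0.021 * 912.04 = 2.6967 N

2.6967 N


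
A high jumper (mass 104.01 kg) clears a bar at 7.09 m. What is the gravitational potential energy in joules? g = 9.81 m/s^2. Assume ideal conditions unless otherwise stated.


PE = m * g * h
PE = 104.01 * 9.81 * 7.09
PE = 1020.3381 * 7.09 = 7234.1971 J

7234.1971 J


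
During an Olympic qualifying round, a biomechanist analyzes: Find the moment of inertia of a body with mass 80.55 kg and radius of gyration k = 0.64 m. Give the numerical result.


I = m * k^2
I = 80.55 * 0.64^2
I = 80.55 * 0.4096 = 32.9933 kg*m^2

32.9933 kg*m^2


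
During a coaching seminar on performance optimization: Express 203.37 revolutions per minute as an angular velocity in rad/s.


omega = RPM * 2 * pi / 60
omega = 203.37 * 2 * 3.14159 / 60
omega = 1277.8114 / 60 = 21.2969 rad/s

21.2969 rad/s


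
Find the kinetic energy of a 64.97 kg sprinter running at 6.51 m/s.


KE = 0.5 * m * v^2
KE = 0.5 * 64.97 * 6.51^2
KE = 0.5 * 64.97 * 42.3801 = 1376.7175 J

1376.7175 J


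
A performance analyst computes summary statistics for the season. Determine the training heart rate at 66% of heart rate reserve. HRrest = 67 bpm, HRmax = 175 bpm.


Target = HRrest + pct*(HRmax - HRrest)
Heart rate reserve = HRmax - HRrest = 175 - 67 = 108 bpm
Fraction = 66% = 0.66
Target = 67 + 0.66 * 108
Target = 67 + 71.28 = 138.28 bpm

138.28 bpm


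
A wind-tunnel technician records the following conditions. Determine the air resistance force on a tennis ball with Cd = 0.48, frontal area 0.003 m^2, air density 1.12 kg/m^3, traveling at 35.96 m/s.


Fd = 0.5 * Cd * rho * A * v^2
Fd = 0.5 * 0.48 * 1.12 * 0.003 * 35.96^2
v^2 = 1293.1216
Fd = 0.5 * 0.48 * 1.12 * 0.003 * 1293.1216 = 1.0428 N

1.0428 N


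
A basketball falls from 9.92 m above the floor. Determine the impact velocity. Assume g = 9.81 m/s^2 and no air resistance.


v = sqrt(2 * g * h)
v = sqrt(2 * 9.81 * 9.92)
v = sqrt(194.6304) = 13.951 m/s

13.951 m/s


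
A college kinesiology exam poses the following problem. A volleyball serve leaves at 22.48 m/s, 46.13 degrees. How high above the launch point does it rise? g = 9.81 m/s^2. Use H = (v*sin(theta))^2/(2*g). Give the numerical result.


H = (v*sin(theta))^2 / (2*g)
vy = v*sin(theta) = 22.48 * sin(46.13 deg) = 16.2061 m/s
H = vy^2 / (2*g) = 262.6392 / (2*9.81)
H = 262.6392 / 19.62 = 13.3863 m

13.3863 m


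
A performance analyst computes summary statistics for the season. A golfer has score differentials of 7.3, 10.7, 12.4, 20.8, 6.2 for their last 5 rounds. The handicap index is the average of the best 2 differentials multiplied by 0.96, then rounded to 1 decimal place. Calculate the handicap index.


All differentials: 7.3, 10.7, 12.4, 20.8, 6.2
Sorted: 6.2, 7.3, 10.7, 12.4, 20.8
Best 2: 6.2, 7.3
Average of best = 13.5 / 2 = 6.75
Raw index = 6.75 * 0.96 = 6.48
Handicap index = round(6.48, 1) = 6.5

6.5


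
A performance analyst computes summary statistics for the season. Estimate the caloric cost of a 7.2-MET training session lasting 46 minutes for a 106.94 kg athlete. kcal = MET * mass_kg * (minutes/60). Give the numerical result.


kcal = MET * mass * time_hr
Convert time: 46 min = 0.7667 hr
kcal = 7.2 * 106.94 * 0.7667
kcal = 590.3088 kcal

590.3088 kcal


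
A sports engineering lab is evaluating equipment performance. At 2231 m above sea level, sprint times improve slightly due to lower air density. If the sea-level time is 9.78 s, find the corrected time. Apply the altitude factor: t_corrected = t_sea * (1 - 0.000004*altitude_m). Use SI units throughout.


Correction factor = 1 - 0.000004 * 2231 = 0.991076
t_corrected = t_sea * factor = 9.78 * 0.991076
t_corrected = 9.6927 s

9.6927 s


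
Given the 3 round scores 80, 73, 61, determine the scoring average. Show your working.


Average = sum / n
Sum = 214
Average = 214 / 3 = 71.3333

71.3333


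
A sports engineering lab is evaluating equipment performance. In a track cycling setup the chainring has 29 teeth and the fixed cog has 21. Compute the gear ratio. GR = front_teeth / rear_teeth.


GR = front_teeth / rear_teeth
GR = 29 / 21
GR = 1.381

1.381


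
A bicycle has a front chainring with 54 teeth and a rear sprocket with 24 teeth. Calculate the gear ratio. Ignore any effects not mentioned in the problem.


GR = front_teeth / rear_teeth
GR = 54 / 24
GR = 2.25

2.25


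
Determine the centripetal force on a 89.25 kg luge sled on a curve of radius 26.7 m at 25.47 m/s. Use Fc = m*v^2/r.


Fc = m * v^2 / r
v^2 = 25.47^2 = 648.7209
Fc = 89.25 * 648.7209 / 26.7
Fc = 57898.3403 / 26.7 = 2168.4772 N

2168.4772 N


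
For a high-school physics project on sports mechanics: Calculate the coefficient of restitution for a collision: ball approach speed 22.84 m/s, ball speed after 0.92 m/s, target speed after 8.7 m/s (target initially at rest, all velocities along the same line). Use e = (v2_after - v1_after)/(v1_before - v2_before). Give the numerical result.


e = (v2_after - v1_after) / (v1_before - v2_before)
Numerator = 8.7 - 0.92 = 7.78
Denominator = 22.84 - 0 = 22.84
e = 7.78 / 22.84 = 0.3406

0.3406


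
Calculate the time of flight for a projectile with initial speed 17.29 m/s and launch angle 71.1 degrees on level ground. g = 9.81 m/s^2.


T = 2*v*sin(theta)/g
sin(theta) = sin(71.1 deg) = 0.9461
T = 2*17.29*0.9461 / 9.81
T = 32.7156 / 9.81 = 3.3349 s

3.3349 s
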